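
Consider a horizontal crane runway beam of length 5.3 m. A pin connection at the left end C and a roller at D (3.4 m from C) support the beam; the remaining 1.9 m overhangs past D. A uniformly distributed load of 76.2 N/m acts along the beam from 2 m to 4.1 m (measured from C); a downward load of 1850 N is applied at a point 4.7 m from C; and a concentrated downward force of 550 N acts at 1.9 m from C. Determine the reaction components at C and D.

C_x = 0, C_y = -448.2 N, D_y = 3008 N

Resultant of the distributed load: 76.2 × 2.1 = 160.02 N at 3.05 m from C.
Moments about C: D_y·3.4 − (76.2·2.1)·3.05 − 1850·4.7 − 550·1.9 = 0 → D_y = 10228.061/3.4 = 3008.25 ≈ 3008 N.
ΣF_y = 0: C_y + 3008.25 − 76.2·2.1 − 1850 − 550 = 0 → C_y = -448.2 N.
ΣF_x = 0: no horizontal applied forces, so C_x = 0.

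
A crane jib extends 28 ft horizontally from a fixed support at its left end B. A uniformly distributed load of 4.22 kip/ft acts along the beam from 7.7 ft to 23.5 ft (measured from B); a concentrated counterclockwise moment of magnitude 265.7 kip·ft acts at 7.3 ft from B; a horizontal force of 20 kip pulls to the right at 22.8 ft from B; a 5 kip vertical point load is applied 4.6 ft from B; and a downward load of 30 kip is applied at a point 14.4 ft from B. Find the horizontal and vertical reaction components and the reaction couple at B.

B_x = -20.00 kip, B_y = 101.7 kip, M_B = 1229 kip·ft

Resultant of the distributed load: 4.22 × 15.8 = 66.676 kip at 15.6 ft from B.
ΣF_x = 0: B_x + 20 = 0 → B_x = -20.00 kip.
ΣF_y = 0: B_y − 4.22·15.8 − 5 − 30 = 0 → B_y = 101.7 kip.
ΣM about B: M_B − (4.22·15.8)·15.6 + 265.7 − 5·4.6 − 30·14.4 = 0 → M_B = 1229 kip·ft.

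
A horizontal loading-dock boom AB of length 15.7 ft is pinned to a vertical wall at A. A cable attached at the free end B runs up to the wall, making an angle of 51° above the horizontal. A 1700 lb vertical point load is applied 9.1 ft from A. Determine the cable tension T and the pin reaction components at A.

T = 1268 lb, A_x = 797.9 lb, A_y = 714.6 lb

ΣM about A: T·sin51°·15.7 − 1700·9.1 = 0 → T = 15470/(15.7·0.777146) = 1267.91 ≈ 1268 lb.
ΣF_x = 0: A_x − T·cos51° = 0 → A_x = 1267.91 × 0.62932 = 797.9 lb.
ΣF_y = 0: A_y + T·sin51° − 1700 = 0 → A_y = 1700 − 1267.91 × 0.777146 = 714.6 lb.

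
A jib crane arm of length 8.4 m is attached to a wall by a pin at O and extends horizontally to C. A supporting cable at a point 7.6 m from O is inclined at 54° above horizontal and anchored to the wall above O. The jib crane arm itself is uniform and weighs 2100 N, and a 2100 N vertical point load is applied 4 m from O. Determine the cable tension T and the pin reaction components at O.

ΣM about O: T·sin54°·7.6 − 2100·4.2 − 2100·4 = 0 → T = 17220/(7.6·0.809017) = 2800.67 ≈ 2801 N.
ΣF_x = 0: O_x − T·cos54° = 0 → O_x = 2800.67 × 0.587785 = 1646 N.
ΣF_y = 0: O_y + T·sin54° − 2100 − 2100 = 0 → O_y = 4200 − 2800.67 × 0.809017 = 1934 N.

T = 2801 N, O_x = 1646 N, O_y = 1934 N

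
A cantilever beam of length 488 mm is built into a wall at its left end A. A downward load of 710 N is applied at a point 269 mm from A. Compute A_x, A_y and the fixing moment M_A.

A_x = 0, A_y = 710.0 N, M_A = 191000 N·mm

ΣF_x = 0: A_x = 0.
ΣF_y = 0: A_y − 710 = 0 → A_y = 710.0 N.
ΣM about A: M_A − 710·269 = 0 → M_A = 191000 N·mm.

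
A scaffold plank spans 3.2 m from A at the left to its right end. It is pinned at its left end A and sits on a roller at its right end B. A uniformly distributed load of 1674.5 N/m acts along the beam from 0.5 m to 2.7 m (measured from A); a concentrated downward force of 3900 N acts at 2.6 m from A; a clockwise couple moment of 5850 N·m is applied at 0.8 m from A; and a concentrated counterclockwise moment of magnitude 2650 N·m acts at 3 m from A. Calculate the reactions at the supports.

A_x = 0, A_y = 1573 N, B_y = 6011 N

Resultant of the distributed load: 1674.5 × 2.2 = 3683.9 N at 1.6 m from A.
Taking moments about A: B_y·3.2 − (1674.5·2.2)·1.6 − 3900·2.6 − 5850 + 2650 = 0 → B_y = 19234.24/3.2 = 6010.7 ≈ 6011 N.
ΣF_y = 0: A_y + 6010.7 − 1674.5·2.2 − 3900 = 0 → A_y = 1573 N.
ΣF_x = 0: no horizontal applied forces, so A_x = 0.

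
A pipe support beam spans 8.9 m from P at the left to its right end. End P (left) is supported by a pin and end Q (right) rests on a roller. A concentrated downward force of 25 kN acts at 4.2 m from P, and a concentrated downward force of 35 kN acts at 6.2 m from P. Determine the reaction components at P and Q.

P_x = 0, P_y = 23.82 kN, Q_y = 36.18 kN

ΣM about P: Q_y·8.9 − 25·4.2 − 35·6.2 = 0 → Q_y = 322/8.9 = 36.1798 ≈ 36.18 kN.
ΣF_y = 0: P_y + 36.1798 − 25 − 35 = 0 → P_y = 23.82 kN.
ΣF_x = 0: no horizontal applied forces, so P_x = 0.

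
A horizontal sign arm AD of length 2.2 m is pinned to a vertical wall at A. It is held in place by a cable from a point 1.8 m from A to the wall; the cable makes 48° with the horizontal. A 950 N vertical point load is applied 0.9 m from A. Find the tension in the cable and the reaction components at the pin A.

ΣM about A: T·sin48°·1.8 − 950·0.9 = 0 → T = 855/(1.8·0.743145) = 639.175 ≈ 639.2 N.
ΣF_x = 0: A_x − T·cos48° = 0 → A_x = 639.175 × 0.669131 = 427.7 N.
ΣF_y = 0: A_y + T·sin48° − 950 = 0 → A_y = 950 − 639.175 × 0.743145 = 475.0 N.

T = 639.2 N, A_x = 427.7 N, A_y = 475.0 N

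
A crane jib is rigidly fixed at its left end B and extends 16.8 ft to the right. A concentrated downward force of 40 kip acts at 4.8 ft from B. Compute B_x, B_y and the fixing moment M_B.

B_x = 0, B_y = 40.00 kip, M_B = 192.0 kip·ft

ΣF_x = 0: B_x = 0.
ΣF_y = 0: B_y − 40 = 0 → B_y = 40.00 kip.
ΣM about B: M_B − 40·4.8 = 0 → M_B = 192.0 kip·ft.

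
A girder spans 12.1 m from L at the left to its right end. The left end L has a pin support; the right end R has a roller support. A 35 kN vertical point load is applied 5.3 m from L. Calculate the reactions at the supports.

Taking moments about L: R_y·12.1 − 35·5.3 = 0 → R_y = 185.5/12.1 = 15.3306 ≈ 15.33 kN.
ΣF_y = 0: L_y + 15.3306 − 35 = 0 → L_y = 19.67 kN.
ΣF_x = 0: no horizontal applied forces, so L_x = 0.

L_x = 0, L_y = 19.67 kN, R_y = 15.33 kN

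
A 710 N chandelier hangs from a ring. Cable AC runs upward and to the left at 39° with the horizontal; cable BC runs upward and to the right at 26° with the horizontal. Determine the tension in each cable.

T_AC = 704.1 N, T_BC = 608.8 N

ΣF_x = 0: −T_AC·cos39° + T_BC·cos26° = 0 → T_BC = 0.864654·T_AC.
ΣF_y = 0: T_AC·sin39° + T_BC·sin26° = 710.
Substitute: T_AC·(0.62932 + 0.864654·0.438371) = 710 → T_AC = 704.114 ≈ 704.1 N.
Then T_BC = 0.864654 × 704.114 = 608.8 N.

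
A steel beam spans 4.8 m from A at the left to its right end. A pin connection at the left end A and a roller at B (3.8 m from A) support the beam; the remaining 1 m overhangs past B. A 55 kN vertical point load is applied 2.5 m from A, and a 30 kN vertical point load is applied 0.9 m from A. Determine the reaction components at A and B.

A_x = 0, A_y = 41.71 kN, B_y = 43.29 kN

Moments about A: B_y·3.8 − 55·2.5 − 30·0.9 = 0 → B_y = 164.5/3.8 = 43.2895 ≈ 43.29 kN.
ΣF_y = 0: A_y + 43.2895 − 55 − 30 = 0 → A_y = 41.71 kN.
ΣF_x = 0: no horizontal applied forces, so A_x = 0.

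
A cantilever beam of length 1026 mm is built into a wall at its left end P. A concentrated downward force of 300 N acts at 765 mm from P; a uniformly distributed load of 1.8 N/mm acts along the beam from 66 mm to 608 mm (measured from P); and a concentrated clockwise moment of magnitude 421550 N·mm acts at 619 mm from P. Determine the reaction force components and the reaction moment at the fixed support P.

Resultant of the distributed load: 1.8 × 542 = 975.6 N at 337 mm from P.
ΣF_x = 0: P_x = 0.
ΣF_y = 0: P_y − 300 − 1.8·542 = 0 → P_y = 1276 N.
ΣM about P: M_P − 300·765 − (1.8·542)·337 − 421550 = 0 → M_P = 979800 N·mm.

P_x = 0, P_y = 1276 N, M_P = 979800 N·mm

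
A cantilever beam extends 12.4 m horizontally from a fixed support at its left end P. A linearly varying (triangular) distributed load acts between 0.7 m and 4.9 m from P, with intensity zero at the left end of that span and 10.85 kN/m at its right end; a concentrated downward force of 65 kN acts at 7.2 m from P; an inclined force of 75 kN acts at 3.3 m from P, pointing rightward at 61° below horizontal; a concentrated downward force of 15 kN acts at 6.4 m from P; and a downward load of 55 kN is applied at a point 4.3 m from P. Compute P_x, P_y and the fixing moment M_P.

P_x = -36.36 kN, P_y = 223.4 kN, M_P = 1097 kN·m

Resultant of the triangular load: ½ × 10.85 × 4.2 = 22.785 kN, acting at 3.5 m from P (one-third of the span from the peak).
ΣF_x = 0: P_x + 75·cos61° = 0 → P_x = -36.36 kN.
ΣF_y = 0: P_y − ½·10.85·4.2 − 65 − 75·sin61° − 15 − 55 = 0 → P_y = 223.4 kN.
ΣM about P: M_P − (½·10.85·4.2)·3.5 − 65·7.2 − 75·sin61°·3.3 − 15·6.4 − 55·4.3 = 0 → M_P = 1097 kN·m.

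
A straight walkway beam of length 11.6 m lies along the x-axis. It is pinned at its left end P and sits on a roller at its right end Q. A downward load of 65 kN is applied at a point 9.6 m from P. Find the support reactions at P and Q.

P_x = 0, P_y = 11.21 kN, Q_y = 53.79 kN

Taking moments about P: Q_y·11.6 − 65·9.6 = 0 → Q_y = 624/11.6 = 53.7931 ≈ 53.79 kN.
ΣF_y = 0: P_y + 53.7931 − 65 = 0 → P_y = 11.21 kN.
ΣF_x = 0: no horizontal applied forces, so P_x = 0.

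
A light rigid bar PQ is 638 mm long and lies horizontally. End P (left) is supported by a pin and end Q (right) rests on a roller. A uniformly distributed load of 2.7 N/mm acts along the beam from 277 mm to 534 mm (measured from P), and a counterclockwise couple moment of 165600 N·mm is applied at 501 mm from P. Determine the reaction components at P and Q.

Resultant of the distributed load: 2.7 × 257 = 693.9 N at 405.5 mm from P.
Moments about P: Q_y·638 − (2.7·257)·405.5 + 165600 = 0 → Q_y = 115776.45/638 = 181.468 ≈ 181.5 N.
ΣF_y = 0: P_y + 181.468 − 2.7·257 = 0 → P_y = 512.4 N.
ΣF_x = 0: no horizontal applied forces, so P_x = 0.

P_x = 0, P_y = 512.4 N, Q_y = 181.5 N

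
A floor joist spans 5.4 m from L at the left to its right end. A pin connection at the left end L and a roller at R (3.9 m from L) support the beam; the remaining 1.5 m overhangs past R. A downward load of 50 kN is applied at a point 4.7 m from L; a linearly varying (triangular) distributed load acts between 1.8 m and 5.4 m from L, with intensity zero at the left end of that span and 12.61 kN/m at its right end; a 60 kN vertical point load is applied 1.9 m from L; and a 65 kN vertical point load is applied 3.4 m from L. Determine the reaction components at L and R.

L_x = 0, L_y = 27.10 kN, R_y = 170.6 kN

Resultant of the triangular load: ½ × 12.61 × 3.6 = 22.698 kN, acting at 4.2 m from L (one-third of the span from the peak).
Taking moments about L: R_y·3.9 − 50·4.7 − (½·12.61·3.6)·4.2 − 60·1.9 − 65·3.4 = 0 → R_y = 665.3316/3.9 = 170.598 ≈ 170.6 kN.
ΣF_y = 0: L_y + 170.598 − 50 − ½·12.61·3.6 − 60 − 65 = 0 → L_y = 27.10 kN.
ΣF_x = 0: no horizontal applied forces, so L_x = 0.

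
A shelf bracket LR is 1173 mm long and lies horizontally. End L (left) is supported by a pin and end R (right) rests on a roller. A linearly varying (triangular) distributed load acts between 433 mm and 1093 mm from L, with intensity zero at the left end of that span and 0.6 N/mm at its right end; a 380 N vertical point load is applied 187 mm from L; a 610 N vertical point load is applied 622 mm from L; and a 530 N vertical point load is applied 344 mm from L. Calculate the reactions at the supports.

Resultant of the triangular load: ½ × 0.6 × 660 = 198 N, acting at 873 mm from L (one-third of the span from the peak).
ΣM about L: R_y·1173 − (½·0.6·660)·873 − 380·187 − 610·622 − 530·344 = 0 → R_y = 805654/1173 = 686.832 ≈ 686.8 N.
ΣF_y = 0: L_y + 686.832 − ½·0.6·660 − 380 − 610 − 530 = 0 → L_y = 1031 N.
ΣF_x = 0: no horizontal applied forces, so L_x = 0.

L_x = 0, L_y = 1031 N, R_y = 686.8 N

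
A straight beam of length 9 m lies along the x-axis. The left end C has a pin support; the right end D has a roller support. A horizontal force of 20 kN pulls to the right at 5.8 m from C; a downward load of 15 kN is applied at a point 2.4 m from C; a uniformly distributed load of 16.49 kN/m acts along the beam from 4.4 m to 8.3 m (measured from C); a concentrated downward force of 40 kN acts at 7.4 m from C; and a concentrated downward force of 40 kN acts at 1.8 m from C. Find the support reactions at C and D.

Resultant of the distributed load: 16.49 × 3.9 = 64.311 kN at 6.35 m from C.
Moments about C: D_y·9 − 15·2.4 − (16.49·3.9)·6.35 − 40·7.4 − 40·1.8 = 0 → D_y = 812.37485/9 = 90.2639 ≈ 90.26 kN.
ΣF_y = 0: C_y + 90.2639 − 15 − 16.49·3.9 − 40 − 40 = 0 → C_y = 69.05 kN.
ΣF_x = 0: C_x + 20 = 0 → C_x = -20.00 kN.

C_x = -20.00 kN, C_y = 69.05 kN, D_y = 90.26 kN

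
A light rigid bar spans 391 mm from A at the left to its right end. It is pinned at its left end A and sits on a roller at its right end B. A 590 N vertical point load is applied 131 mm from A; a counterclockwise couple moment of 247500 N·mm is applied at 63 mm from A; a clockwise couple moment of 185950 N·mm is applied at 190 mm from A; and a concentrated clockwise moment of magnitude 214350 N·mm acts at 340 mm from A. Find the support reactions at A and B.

Taking moments about A: B_y·391 − 590·131 + 247500 − 185950 − 214350 = 0 → B_y = 230090/391 = 588.465 ≈ 588.5 N.
ΣF_y = 0: A_y + 588.465 − 590 = 0 → A_y = 1.535 N.
ΣF_x = 0: no horizontal applied forces, so A_x = 0.

A_x = 0, A_y = 1.535 N, B_y = 588.5 N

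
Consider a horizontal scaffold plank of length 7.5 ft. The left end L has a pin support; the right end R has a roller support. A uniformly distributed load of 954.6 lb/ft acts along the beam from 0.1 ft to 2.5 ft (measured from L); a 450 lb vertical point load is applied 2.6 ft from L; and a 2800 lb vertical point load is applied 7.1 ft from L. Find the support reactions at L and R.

Resultant of the distributed load: 954.6 × 2.4 = 2291.04 lb at 1.3 ft from L.
Moments about L: R_y·7.5 − (954.6·2.4)·1.3 − 450·2.6 − 2800·7.1 = 0 → R_y = 24028.352/7.5 = 3203.78 ≈ 3204 lb.
ΣF_y = 0: L_y + 3203.78 − 954.6·2.4 − 450 − 2800 = 0 → L_y = 2337 lb.
ΣF_x = 0: no horizontal applied forces, so L_x = 0.

L_x = 0, L_y = 2337 lb, R_y = 3204 lb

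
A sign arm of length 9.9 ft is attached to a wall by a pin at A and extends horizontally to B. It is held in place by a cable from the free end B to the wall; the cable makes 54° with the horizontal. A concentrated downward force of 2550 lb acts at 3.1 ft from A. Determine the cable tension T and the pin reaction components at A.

T = 987.0 lb, A_x = 580.1 lb, A_y = 1752 lb

ΣM about A: T·sin54°·9.9 − 2550·3.1 = 0 → T = 7905/(9.9·0.809017) = 986.982 ≈ 987.0 lb.
ΣF_x = 0: A_x − T·cos54° = 0 → A_x = 986.982 × 0.587785 = 580.1 lb.
ΣF_y = 0: A_y + T·sin54° − 2550 = 0 → A_y = 2550 − 986.982 × 0.809017 = 1752 lb.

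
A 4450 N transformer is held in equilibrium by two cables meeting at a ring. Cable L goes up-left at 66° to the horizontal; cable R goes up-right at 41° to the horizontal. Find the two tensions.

ΣF_x = 0: −T_L·cos66° + T_R·cos41° = 0 → T_R = 0.538931·T_L.
ΣF_y = 0: T_L·sin66° + T_R·sin41° = 4450.
Substitute: T_L·(0.913545 + 0.538931·0.656059) = 4450 → T_L = 3511.91 ≈ 3512 N.
Then T_R = 0.538931 × 3511.91 = 1893 N.

T_L = 3512 N, T_R = 1893 N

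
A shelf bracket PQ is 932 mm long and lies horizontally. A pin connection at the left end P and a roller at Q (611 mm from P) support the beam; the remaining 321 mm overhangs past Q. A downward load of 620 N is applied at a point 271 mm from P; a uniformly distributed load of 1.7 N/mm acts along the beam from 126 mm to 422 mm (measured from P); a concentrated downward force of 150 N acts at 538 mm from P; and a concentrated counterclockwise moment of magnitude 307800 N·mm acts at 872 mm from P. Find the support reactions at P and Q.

Resultant of the distributed load: 1.7 × 296 = 503.2 N at 274 mm from P.
ΣM about P: Q_y·611 − 620·271 − (1.7·296)·274 − 150·538 + 307800 = 0 → Q_y = 78796.8/611 = 128.964 ≈ 129.0 N.
ΣF_y = 0: P_y + 128.964 − 620 − 1.7·296 − 150 = 0 → P_y = 1144 N.
ΣF_x = 0: no horizontal applied forces, so P_x = 0.

P_x = 0, P_y = 1144 N, Q_y = 129.0 N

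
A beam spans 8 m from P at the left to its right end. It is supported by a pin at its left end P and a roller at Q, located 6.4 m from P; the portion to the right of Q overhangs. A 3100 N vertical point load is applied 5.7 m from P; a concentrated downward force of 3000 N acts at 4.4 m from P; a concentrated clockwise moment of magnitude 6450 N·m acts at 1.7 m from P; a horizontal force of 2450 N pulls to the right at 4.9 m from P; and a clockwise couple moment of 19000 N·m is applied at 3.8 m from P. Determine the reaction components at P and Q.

P_x = -2450 N, P_y = -2700 N, Q_y = 8800 N

Taking moments about P: Q_y·6.4 − 3100·5.7 − 3000·4.4 − 6450 − 19000 = 0 → Q_y = 56320/6.4 = 8800 N.
ΣF_y = 0: P_y + 8800 − 3100 − 3000 = 0 → P_y = -2700 N.
ΣF_x = 0: P_x + 2450 = 0 → P_x = -2450 N.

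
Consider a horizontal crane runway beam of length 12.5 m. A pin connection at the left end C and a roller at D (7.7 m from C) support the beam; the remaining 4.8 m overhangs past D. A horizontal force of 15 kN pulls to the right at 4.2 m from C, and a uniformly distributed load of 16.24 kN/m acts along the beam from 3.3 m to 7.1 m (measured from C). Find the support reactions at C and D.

C_x = -15.00 kN, C_y = 20.04 kN, D_y = 41.68 kN

Resultant of the distributed load: 16.24 × 3.8 = 61.712 kN at 5.2 m from C.
Moments about C: D_y·7.7 − (16.24·3.8)·5.2 = 0 → D_y = 320.9024/7.7 = 41.6756 ≈ 41.68 kN.
ΣF_y = 0: C_y + 41.6756 − 16.24·3.8 = 0 → C_y = 20.04 kN.
ΣF_x = 0: C_x + 15 = 0 → C_x = -15.00 kN.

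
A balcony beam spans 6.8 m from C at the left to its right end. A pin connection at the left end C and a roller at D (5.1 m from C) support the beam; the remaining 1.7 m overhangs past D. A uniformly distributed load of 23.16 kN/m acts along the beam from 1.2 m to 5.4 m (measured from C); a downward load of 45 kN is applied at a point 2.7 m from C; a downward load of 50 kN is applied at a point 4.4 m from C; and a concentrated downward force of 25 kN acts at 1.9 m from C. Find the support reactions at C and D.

C_x = 0, C_y = 78.06 kN, D_y = 139.2 kN

Resultant of the distributed load: 23.16 × 4.2 = 97.272 kN at 3.3 m from C.
Moments about C: D_y·5.1 − (23.16·4.2)·3.3 − 45·2.7 − 50·4.4 − 25·1.9 = 0 → D_y = 709.9976/5.1 = 139.215 ≈ 139.2 kN.
ΣF_y = 0: C_y + 139.215 − 23.16·4.2 − 45 − 50 − 25 = 0 → C_y = 78.06 kN.
ΣF_x = 0: no horizontal applied forces, so C_x = 0.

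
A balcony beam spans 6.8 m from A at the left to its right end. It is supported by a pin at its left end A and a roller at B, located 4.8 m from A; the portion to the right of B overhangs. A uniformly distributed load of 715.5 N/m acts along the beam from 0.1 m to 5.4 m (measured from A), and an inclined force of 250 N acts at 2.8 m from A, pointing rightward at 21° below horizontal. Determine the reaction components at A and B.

Resultant of the distributed load: 715.5 × 5.3 = 3792.15 N at 2.75 m from A.
Moments about A: B_y·4.8 − (715.5·5.3)·2.75 − 250·sin21°·2.8 = 0 → B_y = 10679.3/4.8 = 2224.85 ≈ 2225 N.
ΣF_y = 0: A_y + 2224.85 − 715.5·5.3 − 250·sin21° = 0 → A_y = 1657 N.
ΣF_x = 0: A_x + 250·cos21° = 0 → A_x = -233.4 N.

A_x = -233.4 N, A_y = 1657 N, B_y = 2225 N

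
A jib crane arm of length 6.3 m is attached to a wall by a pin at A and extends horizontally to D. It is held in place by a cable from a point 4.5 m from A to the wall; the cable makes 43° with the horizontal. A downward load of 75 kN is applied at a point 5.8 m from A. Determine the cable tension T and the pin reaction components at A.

T = 141.7 kN, A_x = 103.7 kN, A_y = -21.67 kN

ΣM about A: T·sin43°·4.5 − 75·5.8 = 0 → T = 435/(4.5·0.681998) = 141.74 ≈ 141.7 kN.
ΣF_x = 0: A_x − T·cos43° = 0 → A_x = 141.74 × 0.731354 = 103.7 kN.
ΣF_y = 0: A_y + T·sin43° − 75 = 0 → A_y = 75 − 141.74 × 0.681998 = -21.67 kN.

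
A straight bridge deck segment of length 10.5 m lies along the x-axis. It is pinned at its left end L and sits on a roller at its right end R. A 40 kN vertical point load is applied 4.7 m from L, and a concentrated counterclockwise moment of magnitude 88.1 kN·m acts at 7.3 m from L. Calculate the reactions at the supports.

L_x = 0, L_y = 30.49 kN, R_y = 9.514 kN

Moments about L: R_y·10.5 − 40·4.7 + 88.1 = 0 → R_y = 99.9/10.5 = 9.51429 ≈ 9.514 kN.
ΣF_y = 0: L_y + 9.51429 − 40 = 0 → L_y = 30.49 kN.
ΣF_x = 0: no horizontal applied forces, so L_x = 0.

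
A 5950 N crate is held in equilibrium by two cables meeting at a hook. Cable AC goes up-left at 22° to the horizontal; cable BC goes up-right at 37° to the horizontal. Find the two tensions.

T_AC = 5544 N, T_BC = 6436 N

ΣF_x = 0: −T_AC·cos22° + T_BC·cos37° = 0 → T_BC = 1.16096·T_AC.
ΣF_y = 0: T_AC·sin22° + T_BC·sin37° = 5950.
Substitute: T_AC·(0.374607 + 1.16096·0.601815) = 5950 → T_AC = 5543.7 ≈ 5544 N.
Then T_BC = 1.16096 × 5543.7 = 6436 N.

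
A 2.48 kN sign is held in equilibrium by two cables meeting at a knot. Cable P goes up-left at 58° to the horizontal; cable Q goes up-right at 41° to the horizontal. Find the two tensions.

T_P = 1.895 kN, T_Q = 1.331 kN

ΣF_x = 0: −T_P·cos58° + T_Q·cos41° = 0 → T_Q = 0.70215·T_P.
ΣF_y = 0: T_P·sin58° + T_Q·sin41° = 2.48.
Substitute: T_P·(0.848048 + 0.70215·0.656059) = 2.48 → T_P = 1.89501 ≈ 1.895 kN.
Then T_Q = 0.70215 × 1.89501 = 1.331 kN.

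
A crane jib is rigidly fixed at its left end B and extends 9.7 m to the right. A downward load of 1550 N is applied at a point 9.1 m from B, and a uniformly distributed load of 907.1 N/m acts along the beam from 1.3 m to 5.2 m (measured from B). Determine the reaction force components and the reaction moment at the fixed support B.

B_x = 0, B_y = 5088 N, M_B = 25600 N·m

Resultant of the distributed load: 907.1 × 3.9 = 3537.69 N at 3.25 m from B.
ΣF_x = 0: B_x = 0.
ΣF_y = 0: B_y − 1550 − 907.1·3.9 = 0 → B_y = 5088 N.
ΣM about B: M_B − 1550·9.1 − (907.1·3.9)·3.25 = 0 → M_B = 25600 N·m.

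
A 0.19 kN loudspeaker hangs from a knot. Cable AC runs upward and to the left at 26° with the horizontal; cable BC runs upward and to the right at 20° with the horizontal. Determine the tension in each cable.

T_AC = 0.2482 kN, T_BC = 0.2374 kN

ΣF_x = 0: −T_AC·cos26° + T_BC·cos20° = 0 → T_BC = 0.956477·T_AC.
ΣF_y = 0: T_AC·sin26° + T_BC·sin20° = 0.19.
Substitute: T_AC·(0.438371 + 0.956477·0.34202) = 0.19 → T_AC = 0.248202 ≈ 0.2482 kN.
Then T_BC = 0.956477 × 0.248202 = 0.2374 kN.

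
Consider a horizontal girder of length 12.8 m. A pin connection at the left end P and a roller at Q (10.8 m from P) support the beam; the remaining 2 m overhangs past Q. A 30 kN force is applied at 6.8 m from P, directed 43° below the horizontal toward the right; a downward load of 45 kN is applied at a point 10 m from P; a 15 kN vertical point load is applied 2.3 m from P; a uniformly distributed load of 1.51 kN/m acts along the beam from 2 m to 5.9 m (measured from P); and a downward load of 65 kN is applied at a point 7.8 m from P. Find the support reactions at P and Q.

P_x = -21.94 kN, P_y = 44.51 kN, Q_y = 106.8 kN

Resultant of the distributed load: 1.51 × 3.9 = 5.889 kN at 3.95 m from P.
Moments about P: Q_y·10.8 − 30·sin43°·6.8 − 45·10 − 15·2.3 − (1.51·3.9)·3.95 − 65·7.8 = 0 → Q_y = 1153.89/10.8 = 106.842 ≈ 106.8 kN.
ΣF_y = 0: P_y + 106.842 − 30·sin43° − 45 − 15 − 1.51·3.9 − 65 = 0 → P_y = 44.51 kN.
ΣF_x = 0: P_x + 30·cos43° = 0 → P_x = -21.94 kN.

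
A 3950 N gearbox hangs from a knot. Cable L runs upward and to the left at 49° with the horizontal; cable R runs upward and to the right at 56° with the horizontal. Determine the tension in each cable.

ΣF_x = 0: −T_L·cos49° + T_R·cos56° = 0 → T_R = 1.17322·T_L.
ΣF_y = 0: T_L·sin49° + T_R·sin56° = 3950.
Substitute: T_L·(0.75471 + 1.17322·0.829038) = 3950 → T_L = 2286.73 ≈ 2287 N.
Then T_R = 1.17322 × 2286.73 = 2683 N.

T_L = 2287 N, T_R = 2683 N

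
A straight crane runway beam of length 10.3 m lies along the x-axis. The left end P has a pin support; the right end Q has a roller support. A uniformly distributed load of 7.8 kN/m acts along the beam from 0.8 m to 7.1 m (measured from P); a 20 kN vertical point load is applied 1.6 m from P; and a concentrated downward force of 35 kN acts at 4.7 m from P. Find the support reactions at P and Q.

P_x = 0, P_y = 66.22 kN, Q_y = 37.92 kN

Resultant of the distributed load: 7.8 × 6.3 = 49.14 kN at 3.95 m from P.
Moments about P: Q_y·10.3 − (7.8·6.3)·3.95 − 20·1.6 − 35·4.7 = 0 → Q_y = 390.603/10.3 = 37.9226 ≈ 37.92 kN.
ΣF_y = 0: P_y + 37.9226 − 7.8·6.3 − 20 − 35 = 0 → P_y = 66.22 kN.
ΣF_x = 0: no horizontal applied forces, so P_x = 0.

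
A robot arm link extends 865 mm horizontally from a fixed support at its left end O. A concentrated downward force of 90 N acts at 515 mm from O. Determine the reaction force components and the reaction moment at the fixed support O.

ΣF_x = 0: O_x = 0.
ΣF_y = 0: O_y − 90 = 0 → O_y = 90.00 N.
ΣM about O: M_O − 90·515 = 0 → M_O = 46350 N·mm.

O_x = 0, O_y = 90.00 N, M_O = 46350 N·mm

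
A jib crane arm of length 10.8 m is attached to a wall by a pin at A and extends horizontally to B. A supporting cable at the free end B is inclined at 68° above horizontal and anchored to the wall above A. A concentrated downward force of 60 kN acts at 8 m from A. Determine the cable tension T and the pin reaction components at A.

T = 47.93 kN, A_x = 17.96 kN, A_y = 15.56 kN

ΣM about A: T·sin68°·10.8 − 60·8 = 0 → T = 480/(10.8·0.927184) = 47.9349 ≈ 47.93 kN.
ΣF_x = 0: A_x − T·cos68° = 0 → A_x = 47.9349 × 0.374607 = 17.96 kN.
ΣF_y = 0: A_y + T·sin68° − 60 = 0 → A_y = 60 − 47.9349 × 0.927184 = 15.56 kN.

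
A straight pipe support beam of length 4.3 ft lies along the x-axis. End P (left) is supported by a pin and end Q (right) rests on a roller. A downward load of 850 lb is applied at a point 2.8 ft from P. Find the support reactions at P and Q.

P_x = 0, P_y = 296.5 lb, Q_y = 553.5 lb

ΣM about P: Q_y·4.3 − 850·2.8 = 0 → Q_y = 2380/4.3 = 553.488 ≈ 553.5 lb.
ΣF_y = 0: P_y + 553.488 − 850 = 0 → P_y = 296.5 lb.
ΣF_x = 0: no horizontal applied forces, so P_x = 0.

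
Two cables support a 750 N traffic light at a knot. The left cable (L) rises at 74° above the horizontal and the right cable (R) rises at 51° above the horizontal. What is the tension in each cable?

ΣF_x = 0: −T_L·cos74° + T_R·cos51° = 0 → T_R = 0.437992·T_L.
ΣF_y = 0: T_L·sin74° + T_R·sin51° = 750.
Substitute: T_L·(0.961262 + 0.437992·0.777146) = 750 → T_L = 576.194 ≈ 576.2 N.
Then T_R = 0.437992 × 576.194 = 252.4 N.

T_L = 576.2 N, T_R = 252.4 N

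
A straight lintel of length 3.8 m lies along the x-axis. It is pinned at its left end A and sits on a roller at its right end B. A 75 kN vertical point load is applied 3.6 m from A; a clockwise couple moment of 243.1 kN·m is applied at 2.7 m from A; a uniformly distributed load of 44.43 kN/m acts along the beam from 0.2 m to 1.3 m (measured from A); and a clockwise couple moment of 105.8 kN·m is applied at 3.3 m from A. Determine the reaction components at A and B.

A_x = 0, A_y = -48.64 kN, B_y = 172.5 kN

Resultant of the distributed load: 44.43 × 1.1 = 48.873 kN at 0.75 m from A.
Moments about A: B_y·3.8 − 75·3.6 − 243.1 − (44.43·1.1)·0.75 − 105.8 = 0 → B_y = 655.55475/3.8 = 172.514 ≈ 172.5 kN.
ΣF_y = 0: A_y + 172.514 − 75 − 44.43·1.1 = 0 → A_y = -48.64 kN.
ΣF_x = 0: no horizontal applied forces, so A_x = 0.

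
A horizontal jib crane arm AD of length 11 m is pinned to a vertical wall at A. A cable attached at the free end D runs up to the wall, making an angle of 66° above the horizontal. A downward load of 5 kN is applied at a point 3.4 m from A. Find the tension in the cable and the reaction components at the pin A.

T = 1.692 kN, A_x = 0.6881 kN, A_y = 3.455 kN

ΣM about A: T·sin66°·11 − 5·3.4 = 0 → T = 17/(11·0.913545) = 1.69171 ≈ 1.692 kN.
ΣF_x = 0: A_x − T·cos66° = 0 → A_x = 1.69171 × 0.406737 = 0.6881 kN.
ΣF_y = 0: A_y + T·sin66° − 5 = 0 → A_y = 5 − 1.69171 × 0.913545 = 3.455 kN.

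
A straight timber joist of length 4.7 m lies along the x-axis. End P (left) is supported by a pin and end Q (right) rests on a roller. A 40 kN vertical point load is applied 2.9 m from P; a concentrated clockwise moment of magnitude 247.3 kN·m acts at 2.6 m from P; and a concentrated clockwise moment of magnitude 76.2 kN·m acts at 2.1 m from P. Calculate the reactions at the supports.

P_x = 0, P_y = -53.51 kN, Q_y = 93.51 kN

Taking moments about P: Q_y·4.7 − 40·2.9 − 247.3 − 76.2 = 0 → Q_y = 439.5/4.7 = 93.5106 ≈ 93.51 kN.
ΣF_y = 0: P_y + 93.5106 − 40 = 0 → P_y = -53.51 kN.
ΣF_x = 0: no horizontal applied forces, so P_x = 0.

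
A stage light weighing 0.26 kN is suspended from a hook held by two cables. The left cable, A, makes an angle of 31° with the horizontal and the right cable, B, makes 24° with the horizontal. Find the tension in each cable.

ΣF_x = 0: −T_A·cos31° + T_B·cos24° = 0 → T_B = 0.938286·T_A.
ΣF_y = 0: T_A·sin31° + T_B·sin24° = 0.26.
Substitute: T_A·(0.515038 + 0.938286·0.406737) = 0.26 → T_A = 0.289961 ≈ 0.2900 kN.
Then T_B = 0.938286 × 0.289961 = 0.2721 kN.

T_A = 0.2900 kN, T_B = 0.2721 kN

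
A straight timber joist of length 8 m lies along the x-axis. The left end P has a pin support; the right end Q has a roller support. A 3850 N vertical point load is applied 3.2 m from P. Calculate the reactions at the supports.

Taking moments about P: Q_y·8 − 3850·3.2 = 0 → Q_y = 12320/8 = 1540 N.
ΣF_y = 0: P_y + 1540 − 3850 = 0 → P_y = 2310 N.
ΣF_x = 0: no horizontal applied forces, so P_x = 0.

P_x = 0, P_y = 2310 N, Q_y = 1540 N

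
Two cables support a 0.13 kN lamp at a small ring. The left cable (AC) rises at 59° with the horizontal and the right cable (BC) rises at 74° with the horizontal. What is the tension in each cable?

T_AC = 0.04900 kN, T_BC = 0.09155 kN

ΣF_x = 0: −T_AC·cos59° + T_BC·cos74° = 0 → T_BC = 1.86854·T_AC.
ΣF_y = 0: T_AC·sin59° + T_BC·sin74° = 0.13.
Substitute: T_AC·(0.857167 + 1.86854·0.961262) = 0.13 → T_AC = 0.0489952 ≈ 0.04900 kN.
Then T_BC = 1.86854 × 0.0489952 = 0.09155 kN.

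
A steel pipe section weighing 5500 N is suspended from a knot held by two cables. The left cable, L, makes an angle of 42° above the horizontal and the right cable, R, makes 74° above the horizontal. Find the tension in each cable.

T_L = 1687 N, T_R = 4548 N

ΣF_x = 0: −T_L·cos42° + T_R·cos74° = 0 → T_R = 2.6961·T_L.
ΣF_y = 0: T_L·sin42° + T_R·sin74° = 5500.
Substitute: T_L·(0.669131 + 2.6961·0.961262) = 5500 → T_L = 1686.71 ≈ 1687 N.
Then T_R = 2.6961 × 1686.71 = 4548 N.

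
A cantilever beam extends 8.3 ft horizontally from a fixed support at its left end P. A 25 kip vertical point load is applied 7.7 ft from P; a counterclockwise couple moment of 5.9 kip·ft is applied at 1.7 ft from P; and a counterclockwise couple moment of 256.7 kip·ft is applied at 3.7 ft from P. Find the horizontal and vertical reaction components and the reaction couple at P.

P_x = 0, P_y = 25.00 kip, M_P = -70.10 kip·ft

ΣF_x = 0: P_x = 0.
ΣF_y = 0: P_y − 25 = 0 → P_y = 25.00 kip.
ΣM about P: M_P − 25·7.7 + 5.9 + 256.7 = 0 → M_P = -70.10 kip·ft.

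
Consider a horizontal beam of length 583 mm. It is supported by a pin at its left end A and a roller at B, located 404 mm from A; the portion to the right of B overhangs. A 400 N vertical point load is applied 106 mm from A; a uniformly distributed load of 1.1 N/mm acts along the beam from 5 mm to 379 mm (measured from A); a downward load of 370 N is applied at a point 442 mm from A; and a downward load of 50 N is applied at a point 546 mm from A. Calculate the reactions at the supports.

A_x = 0, A_y = 458.6 N, B_y = 772.8 N

Resultant of the distributed load: 1.1 × 374 = 411.4 N at 192 mm from A.
ΣM about A: B_y·404 − 400·106 − (1.1·374)·192 − 370·442 − 50·546 = 0 → B_y = 312228.8/404 = 772.844 ≈ 772.8 N.
ΣF_y = 0: A_y + 772.844 − 400 − 1.1·374 − 370 − 50 = 0 → A_y = 458.6 N.
ΣF_x = 0: no horizontal applied forces, so A_x = 0.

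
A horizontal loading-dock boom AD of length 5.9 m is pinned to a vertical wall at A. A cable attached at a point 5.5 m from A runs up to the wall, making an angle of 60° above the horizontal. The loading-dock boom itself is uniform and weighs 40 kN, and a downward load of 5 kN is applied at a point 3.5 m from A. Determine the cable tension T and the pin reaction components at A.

ΣM about A: T·sin60°·5.5 − 40·2.95 − 5·3.5 = 0 → T = 135.5/(5.5·0.866025) = 28.4476 ≈ 28.45 kN.
ΣF_x = 0: A_x − T·cos60° = 0 → A_x = 28.4476 × 0.5 = 14.22 kN.
ΣF_y = 0: A_y + T·sin60° − 40 − 5 = 0 → A_y = 45 − 28.4476 × 0.866025 = 20.36 kN.

T = 28.45 kN, A_x = 14.22 kN, A_y = 20.36 kN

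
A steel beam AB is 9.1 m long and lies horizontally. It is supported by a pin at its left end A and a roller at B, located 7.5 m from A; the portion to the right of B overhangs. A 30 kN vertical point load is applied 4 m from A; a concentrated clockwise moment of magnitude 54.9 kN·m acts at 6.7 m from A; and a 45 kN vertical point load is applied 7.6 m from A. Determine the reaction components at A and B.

A_x = 0, A_y = 6.080 kN, B_y = 68.92 kN

Moments about A: B_y·7.5 − 30·4 − 54.9 − 45·7.6 = 0 → B_y = 516.9/7.5 = 68.92 kN.
ΣF_y = 0: A_y + 68.92 − 30 − 45 = 0 → A_y = 6.080 kN.
ΣF_x = 0: no horizontal applied forces, so A_x = 0.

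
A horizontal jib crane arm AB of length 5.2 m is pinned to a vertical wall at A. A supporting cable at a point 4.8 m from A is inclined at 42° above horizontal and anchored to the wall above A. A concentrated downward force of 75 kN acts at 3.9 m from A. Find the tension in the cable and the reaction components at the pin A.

T = 91.07 kN, A_x = 67.68 kN, A_y = 14.06 kN

ΣM about A: T·sin42°·4.8 − 75·3.9 = 0 → T = 292.5/(4.8·0.669131) = 91.0696 ≈ 91.07 kN.
ΣF_x = 0: A_x − T·cos42° = 0 → A_x = 91.0696 × 0.743145 = 67.68 kN.
ΣF_y = 0: A_y + T·sin42° − 75 = 0 → A_y = 75 − 91.0696 × 0.669131 = 14.06 kN.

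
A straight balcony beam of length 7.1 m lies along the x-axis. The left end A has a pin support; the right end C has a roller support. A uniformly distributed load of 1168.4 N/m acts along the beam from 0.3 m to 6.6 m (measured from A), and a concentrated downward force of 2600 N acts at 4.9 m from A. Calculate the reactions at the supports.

Resultant of the distributed load: 1168.4 × 6.3 = 7360.92 N at 3.45 m from A.
Taking moments about A: C_y·7.1 − (1168.4·6.3)·3.45 − 2600·4.9 = 0 → C_y = 38135.174/7.1 = 5371.15 ≈ 5371 N.
ΣF_y = 0: A_y + 5371.15 − 1168.4·6.3 − 2600 = 0 → A_y = 4590 N.
ΣF_x = 0: no horizontal applied forces, so A_x = 0.

A_x = 0, A_y = 4590 N, C_y = 5371 N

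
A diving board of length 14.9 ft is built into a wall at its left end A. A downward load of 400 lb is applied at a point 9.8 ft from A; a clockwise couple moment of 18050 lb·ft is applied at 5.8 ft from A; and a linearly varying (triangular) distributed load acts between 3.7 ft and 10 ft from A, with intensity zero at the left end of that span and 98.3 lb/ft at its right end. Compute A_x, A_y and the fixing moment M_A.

A_x = 0, A_y = 709.6 lb, M_A = 24420 lb·ft

Resultant of the triangular load: ½ × 98.3 × 6.3 = 309.645 lb, acting at 7.9 ft from A (one-third of the span from the peak).
ΣF_x = 0: A_x = 0.
ΣF_y = 0: A_y − 400 − ½·98.3·6.3 = 0 → A_y = 709.6 lb.
ΣM about A: M_A − 400·9.8 − 18050 − (½·98.3·6.3)·7.9 = 0 → M_A = 24420 lb·ft.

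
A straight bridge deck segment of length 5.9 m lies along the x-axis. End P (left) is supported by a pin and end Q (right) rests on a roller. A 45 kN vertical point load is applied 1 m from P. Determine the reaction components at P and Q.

P_x = 0, P_y = 37.37 kN, Q_y = 7.627 kN

ΣM about P: Q_y·5.9 − 45·1 = 0 → Q_y = 45/5.9 = 7.62712 ≈ 7.627 kN.
ΣF_y = 0: P_y + 7.62712 − 45 = 0 → P_y = 37.37 kN.
ΣF_x = 0: no horizontal applied forces, so P_x = 0.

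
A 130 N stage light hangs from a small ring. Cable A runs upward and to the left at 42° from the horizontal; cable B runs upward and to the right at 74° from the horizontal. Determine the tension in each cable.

ΣF_x = 0: −T_A·cos42° + T_B·cos74° = 0 → T_B = 2.6961·T_A.
ΣF_y = 0: T_A·sin42° + T_B·sin74° = 130.
Substitute: T_A·(0.669131 + 2.6961·0.961262) = 130 → T_A = 39.8676 ≈ 39.87 N.
Then T_B = 2.6961 × 39.8676 = 107.5 N.

T_A = 39.87 N, T_B = 107.5 N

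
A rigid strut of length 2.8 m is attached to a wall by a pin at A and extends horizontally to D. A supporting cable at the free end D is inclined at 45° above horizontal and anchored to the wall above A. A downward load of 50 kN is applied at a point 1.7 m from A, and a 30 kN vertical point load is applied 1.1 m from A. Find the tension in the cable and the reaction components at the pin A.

ΣM about A: T·sin45°·2.8 − 50·1.7 − 30·1.1 = 0 → T = 118/(2.8·0.707107) = 59.599 ≈ 59.60 kN.
ΣF_x = 0: A_x − T·cos45° = 0 → A_x = 59.599 × 0.707107 = 42.14 kN.
ΣF_y = 0: A_y + T·sin45° − 50 − 30 = 0 → A_y = 80 − 59.599 × 0.707107 = 37.86 kN.

T = 59.60 kN, A_x = 42.14 kN, A_y = 37.86 kN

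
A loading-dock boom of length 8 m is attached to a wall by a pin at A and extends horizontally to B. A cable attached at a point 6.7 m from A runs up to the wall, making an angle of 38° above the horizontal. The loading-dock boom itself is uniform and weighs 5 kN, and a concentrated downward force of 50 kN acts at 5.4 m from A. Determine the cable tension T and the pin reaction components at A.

T = 70.30 kN, A_x = 55.40 kN, A_y = 11.72 kN

ΣM about A: T·sin38°·6.7 − 5·4 − 50·5.4 = 0 → T = 290/(6.7·0.615661) = 70.3042 ≈ 70.30 kN.
ΣF_x = 0: A_x − T·cos38° = 0 → A_x = 70.3042 × 0.788011 = 55.40 kN.
ΣF_y = 0: A_y + T·sin38° − 5 − 50 = 0 → A_y = 55 − 70.3042 × 0.615661 = 11.72 kN.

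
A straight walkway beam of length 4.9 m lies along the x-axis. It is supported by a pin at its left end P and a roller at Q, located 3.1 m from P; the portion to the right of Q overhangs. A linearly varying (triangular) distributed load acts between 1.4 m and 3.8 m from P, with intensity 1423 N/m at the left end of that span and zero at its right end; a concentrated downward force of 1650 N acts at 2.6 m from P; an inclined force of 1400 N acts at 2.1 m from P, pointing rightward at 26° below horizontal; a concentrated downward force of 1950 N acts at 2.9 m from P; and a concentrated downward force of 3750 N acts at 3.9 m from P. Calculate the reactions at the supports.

P_x = -1258 N, P_y = 117.9 N, Q_y = 9553 N

Resultant of the triangular load: ½ × 1423 × 2.4 = 1707.6 N, acting at 2.2 m from P (one-third of the span from the peak).
Moments about P: Q_y·3.1 − (½·1423·2.4)·2.2 − 1650·2.6 − 1400·sin26°·2.1 − 1950·2.9 − 3750·3.9 = 0 → Q_y = 29615.5/3.1 = 9553.39 ≈ 9553 N.
ΣF_y = 0: P_y + 9553.39 − ½·1423·2.4 − 1650 − 1400·sin26° − 1950 − 3750 = 0 → P_y = 117.9 N.
ΣF_x = 0: P_x + 1400·cos26° = 0 → P_x = -1258 N.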